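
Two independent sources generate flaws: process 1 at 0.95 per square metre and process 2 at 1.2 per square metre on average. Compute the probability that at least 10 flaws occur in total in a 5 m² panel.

0.6318

Independent Poisson processes superpose: combined rate λ = 0.95 + 1.2 = 2.15 per square metre.
Over the interval, μ = 2.15 × 5 = 10.75 (a 5 m² panel = 5 square metres).
P(N ≥ 10) = 1 − P(N ≤ 9) ≈ 0.6318.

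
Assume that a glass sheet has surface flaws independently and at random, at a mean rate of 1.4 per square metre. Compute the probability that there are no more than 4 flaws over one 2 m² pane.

0.8477

Over the interval, μ = 1.4 × 2 = 2.8 (a 2 m² pane = 2 square metres).
P(N ≤ 4) = Σ_{j=0}^{4} e^(−μ) μ^j/j! ≈ 0.8477.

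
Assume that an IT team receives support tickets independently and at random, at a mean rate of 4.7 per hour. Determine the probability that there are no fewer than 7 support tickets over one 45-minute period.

Over the interval, μ = 4.7 × 0.75 = 3.525 (a 45-minute period = 0.75 hours).
P(N ≥ 7) = 1 − P(N ≤ 6) = 1 − Σ_{j=0}^{6} e^(−μ) μ^j/j! ≈ 0.0672.

0.0672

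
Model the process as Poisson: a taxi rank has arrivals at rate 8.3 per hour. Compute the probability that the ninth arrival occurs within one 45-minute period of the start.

Over the interval, μ = 8.3 × 0.75 = 6.225 (a 45-minute period = 0.75 hours).
The ninth arrival falls in the interval iff at least 9 events occur there: P(S_9 ≤ t) = P(N ≥ 9) = 1 − P(N ≤ 8) ≈ 0.1768.

0.1768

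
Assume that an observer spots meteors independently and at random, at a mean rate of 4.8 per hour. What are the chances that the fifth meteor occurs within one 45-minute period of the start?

Over the interval, μ = 4.8 × 0.75 = 3.6 (a 45-minute period = 0.75 hours).
The fifth arrival falls in the interval iff at least 5 events occur there: P(S_5 ≤ t) = P(N ≥ 5) = 1 − P(N ≤ 4) ≈ 0.2936.

0.2936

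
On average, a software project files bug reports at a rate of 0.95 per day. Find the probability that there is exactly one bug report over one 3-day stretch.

0.1649

Over the interval, μ = 0.95 × 3 = 2.85 (a 3-day stretch = 3 days).
P(N = 1) = e^(−μ) μ^1/1! = e^(−2.85) · 2.85^1/1 ≈ 0.1649.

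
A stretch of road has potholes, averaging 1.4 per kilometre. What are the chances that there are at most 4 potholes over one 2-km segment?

Over the interval, μ = 1.4 × 2 = 2.8 (a 2-km segment = 2 kilometres).
P(N ≤ 4) = Σ_{j=0}^{4} e^(−μ) μ^j/j! ≈ 0.8477.

0.8477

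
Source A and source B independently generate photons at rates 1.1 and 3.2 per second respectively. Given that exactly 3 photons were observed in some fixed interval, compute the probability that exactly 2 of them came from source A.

Given the total, each event is independently from source A with probability p = λ_A/(λ_A+λ_B) = 1.1/4.3 ≈ 0.2558.
So K ~ Binomial(3, 1.1/4.3): P(K = 2) = C(3,2) · (1.1/4.3)^2 · (3.2/4.3)^1 ≈ 0.1461.

0.1461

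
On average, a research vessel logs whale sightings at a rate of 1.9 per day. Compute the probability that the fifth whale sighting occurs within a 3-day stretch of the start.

0.6728

Over the interval, μ = 1.9 × 3 = 5.7 (a 3-day stretch = 3 days).
The fifth arrival falls in the interval iff at least 5 events occur there: P(S_5 ≤ t) = P(N ≥ 5) = 1 − P(N ≤ 4) ≈ 0.6728.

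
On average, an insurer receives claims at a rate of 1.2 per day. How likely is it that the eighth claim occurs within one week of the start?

Over the interval, μ = 1.2 × 7 = 8.4 (a week = 7 days).
The eighth arrival falls in the interval iff at least 8 events occur there: P(S_8 ≤ t) = P(N ≥ 8) = 1 − P(N ≤ 7) ≈ 0.6013.

0.6013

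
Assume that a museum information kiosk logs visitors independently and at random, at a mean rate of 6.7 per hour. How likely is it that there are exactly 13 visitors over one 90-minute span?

0.0740

Over the interval, μ = 6.7 × 1.5 = 10.05 (a 90-minute span = 1.5 hours).
P(N = 13) = e^(−μ) μ^13/13! = e^(−10.05) · 10.05^13/6227020800 ≈ 0.0740.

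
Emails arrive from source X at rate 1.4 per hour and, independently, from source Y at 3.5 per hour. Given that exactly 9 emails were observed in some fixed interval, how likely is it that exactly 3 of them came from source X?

0.2602

Given the total, each event is independently from source X with probability p = λ_X/(λ_X+λ_Y) = 1.4/4.9 ≈ 0.2857.
So K ~ Binomial(9, 1.4/4.9): P(K = 3) = C(9,3) · (1.4/4.9)^3 · (3.5/4.9)^6 ≈ 0.2602.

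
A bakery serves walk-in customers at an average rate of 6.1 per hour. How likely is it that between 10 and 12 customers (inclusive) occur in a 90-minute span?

0.2969

Over the interval, μ = 6.1 × 1.5 = 9.15 (a 90-minute span = 1.5 hours).
P(10 ≤ N ≤ 12) = Σ_{j=10}^{12} e^(−9.15) · 9.15^j/j! ≈ 0.2969.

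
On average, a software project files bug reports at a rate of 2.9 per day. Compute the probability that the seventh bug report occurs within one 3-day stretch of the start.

Over the interval, μ = 2.9 × 3 = 8.7 (a 3-day stretch = 3 days).
The seventh arrival falls in the interval iff at least 7 events occur there: P(S_7 ≤ t) = P(N ≥ 7) = 1 − P(N ≤ 6) ≈ 0.7645.

0.7645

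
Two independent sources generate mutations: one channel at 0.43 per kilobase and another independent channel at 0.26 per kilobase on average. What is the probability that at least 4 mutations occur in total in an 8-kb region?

0.8006

Independent Poisson processes superpose: combined rate λ = 0.43 + 0.26 = 0.69 per kilobase.
Over the interval, μ = 0.69 × 8 = 5.52 (an 8-kb region = 8 kilobases).
P(N ≥ 4) = 1 − P(N ≤ 3) ≈ 0.8006.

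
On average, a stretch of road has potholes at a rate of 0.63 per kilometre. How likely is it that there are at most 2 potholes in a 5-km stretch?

Over the interval, μ = 0.63 × 5 = 3.15 (a 5-km stretch = 5 kilometres).
P(N ≤ 2) = Σ_{j=0}^{2} e^(−μ) μ^j/j! ≈ 0.3904.

0.3904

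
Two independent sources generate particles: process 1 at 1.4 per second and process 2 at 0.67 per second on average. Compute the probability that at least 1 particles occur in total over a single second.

Independent Poisson processes superpose: combined rate λ = 1.4 + 0.67 = 2.07 per second.
So μ = 2.07.
P(N ≥ 1) = 1 − P(N ≤ 0) ≈ 0.8738.

0.8738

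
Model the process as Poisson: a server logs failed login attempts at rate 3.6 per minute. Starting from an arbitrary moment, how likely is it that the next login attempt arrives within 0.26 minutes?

Inter-arrival times are exponential with rate λ = 3.6 per minute.
P(T ≤ 0.26) = 1 − e^(−λt) = 1 − e^(−3.6 × 0.26) = 1 − e^(−0.936) ≈ 0.6078.

0.6078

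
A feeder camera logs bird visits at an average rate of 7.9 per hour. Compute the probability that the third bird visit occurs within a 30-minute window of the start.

0.7545

Over the interval, μ = 7.9 × 0.5 = 3.95 (a 30-minute window = 0.5 hours).
The third arrival falls in the interval iff at least 3 events occur there: P(S_3 ≤ t) = P(N ≥ 3) = 1 − P(N ≤ 2) ≈ 0.7545.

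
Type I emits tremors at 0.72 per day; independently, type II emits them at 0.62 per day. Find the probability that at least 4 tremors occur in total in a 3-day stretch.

Independent Poisson processes superpose: combined rate λ = 0.72 + 0.62 = 1.34 per day.
Over the interval, μ = 1.34 × 3 = 4.02 (a 3-day stretch = 3 days).
P(N ≥ 4) = 1 − P(N ≤ 3) ≈ 0.5704.

0.5704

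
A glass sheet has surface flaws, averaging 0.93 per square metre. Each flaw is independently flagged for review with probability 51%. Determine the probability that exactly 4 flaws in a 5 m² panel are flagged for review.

Thinning: the flaws that are flagged for review themselves form a Poisson process with rate 0.51 × 0.93 = 0.4743 per square metre.
Over the interval, μ = 0.4743 × 5 = 2.3715 (a 5 m² panel = 5 square metres).
P(N = 4) = e^(−2.3715) · 2.3715^4/4! ≈ 0.1230.

0.1230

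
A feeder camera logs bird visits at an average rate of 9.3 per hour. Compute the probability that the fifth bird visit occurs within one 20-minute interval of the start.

Over the interval, μ = 9.3 × 1/3 = 3.1 (a 20-minute interval = 1/3 hours).
The fifth arrival falls in the interval iff at least 5 events occur there: P(S_5 ≤ t) = P(N ≥ 5) = 1 − P(N ≤ 4) ≈ 0.2018.

0.2018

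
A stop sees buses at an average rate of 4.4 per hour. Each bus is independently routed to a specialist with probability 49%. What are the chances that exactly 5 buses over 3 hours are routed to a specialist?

0.1464

Thinning: the buses that are routed to a specialist themselves form a Poisson process with rate 0.49 × 4.4 = 2.156 per hour.
Over the interval, μ = 2.156 × 3 = 6.468 (3 hours).
P(N = 5) = e^(−6.468) · 6.468^5/5! ≈ 0.1464.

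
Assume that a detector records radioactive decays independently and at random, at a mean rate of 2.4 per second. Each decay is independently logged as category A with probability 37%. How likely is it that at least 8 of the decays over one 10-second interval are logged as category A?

0.6619

Thinning: the decays that are logged as category A themselves form a Poisson process with rate 0.37 × 2.4 = 0.888 per second.
Over the interval, μ = 0.888 × 10 = 8.88 (a 10-second interval = 10 seconds).
P(N ≥ 8) = 1 − P(N ≤ 7) ≈ 0.6619.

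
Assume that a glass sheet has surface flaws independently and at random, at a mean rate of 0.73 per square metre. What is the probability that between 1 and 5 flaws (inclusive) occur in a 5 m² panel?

0.8112

Over the interval, μ = 0.73 × 5 = 3.65 (a 5 m² panel = 5 square metres).
P(1 ≤ N ≤ 5) = Σ_{j=1}^{5} e^(−3.65) · 3.65^j/j! ≈ 0.8112.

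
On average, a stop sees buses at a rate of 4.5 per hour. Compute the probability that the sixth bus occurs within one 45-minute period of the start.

Over the interval, μ = 4.5 × 0.75 = 3.375 (a 45-minute period = 0.75 hours).
The sixth arrival falls in the interval iff at least 6 events occur there: P(S_6 ≤ t) = P(N ≥ 6) = 1 − P(N ≤ 5) ≈ 0.1263.

0.1263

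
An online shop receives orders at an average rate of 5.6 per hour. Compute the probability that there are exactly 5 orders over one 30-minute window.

0.0872

Over the interval, μ = 5.6 × 0.5 = 2.8 (a 30-minute window = 0.5 hours).
P(N = 5) = e^(−μ) μ^5/5! = e^(−2.8) · 2.8^5/120 ≈ 0.0872.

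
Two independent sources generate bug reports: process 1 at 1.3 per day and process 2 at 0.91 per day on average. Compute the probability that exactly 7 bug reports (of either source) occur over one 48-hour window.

Independent Poisson processes superpose: combined rate λ = 1.3 + 0.91 = 2.21 per day.
Over the interval, μ = 2.21 × 2 = 4.42 (a 48-hour window = 2 days).
P(N = 7) = e^(−4.42) · 4.42^7/7! ≈ 0.0787.

0.0787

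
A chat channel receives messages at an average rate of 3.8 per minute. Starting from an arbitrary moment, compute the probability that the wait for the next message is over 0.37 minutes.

The wait for the next event is exponential with rate λ = 3.8 per minute.
P(T > 0.37) = e^(−λt) = e^(−3.8 × 0.37) = e^(−1.406) ≈ 0.2451.

0.2451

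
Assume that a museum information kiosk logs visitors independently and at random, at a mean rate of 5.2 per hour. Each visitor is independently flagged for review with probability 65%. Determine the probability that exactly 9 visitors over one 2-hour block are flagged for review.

0.0942

Thinning: the visitors that are flagged for review themselves form a Poisson process with rate 0.65 × 5.2 = 3.38 per hour.
Over the interval, μ = 3.38 × 2 = 6.76 (a 2-hour block = 2 hours).
P(N = 9) = e^(−6.76) · 6.76^9/9! ≈ 0.0942.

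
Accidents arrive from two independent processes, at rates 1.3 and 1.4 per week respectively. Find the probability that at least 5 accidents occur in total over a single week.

0.1371

Independent Poisson processes superpose: combined rate λ = 1.3 + 1.4 = 2.7 per week.
So μ = 2.7.
P(N ≥ 5) = 1 − P(N ≤ 4) ≈ 0.1371.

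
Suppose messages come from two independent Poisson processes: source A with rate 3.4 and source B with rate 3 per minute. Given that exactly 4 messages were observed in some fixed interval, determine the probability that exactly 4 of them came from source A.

0.0797

Given the total, each event is independently from source A with probability p = λ_A/(λ_A+λ_B) = 3.4/6.4 ≈ 0.5312.
So K ~ Binomial(4, 3.4/6.4): P(K = 4) = C(4,4) · (3.4/6.4)^4 · (3/6.4)^0 ≈ 0.0797.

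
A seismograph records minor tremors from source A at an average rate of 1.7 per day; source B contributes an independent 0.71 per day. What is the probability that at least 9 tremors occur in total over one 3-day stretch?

0.3014

Independent Poisson processes superpose: combined rate λ = 1.7 + 0.71 = 2.41 per day.
Over the interval, μ = 2.41 × 3 = 7.23 (a 3-day stretch = 3 days).
P(N ≥ 9) = 1 − P(N ≤ 8) ≈ 0.3014.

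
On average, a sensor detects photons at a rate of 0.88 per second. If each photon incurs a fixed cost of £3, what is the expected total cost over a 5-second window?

E[N] = 0.88 × 5 = 4.4 (a 5-second window = 5 seconds); E[cost] = 4.4 × £3 = £13.2.

£13.2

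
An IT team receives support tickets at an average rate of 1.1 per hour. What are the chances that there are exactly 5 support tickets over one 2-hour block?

Over the interval, μ = 1.1 × 2 = 2.2 (a 2-hour block = 2 hours).
P(N = 5) = e^(−μ) μ^5/5! = e^(−2.2) · 2.2^5/120 ≈ 0.0476.

0.0476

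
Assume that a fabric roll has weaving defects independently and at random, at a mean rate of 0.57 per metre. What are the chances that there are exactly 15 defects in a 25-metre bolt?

0.1005

Over the interval, μ = 0.57 × 25 = 14.25 (a 25-metre bolt = 25 metres).
P(N = 15) = e^(−μ) μ^15/15! = e^(−14.25) · 14.25^15/1307674368000 ≈ 0.1005.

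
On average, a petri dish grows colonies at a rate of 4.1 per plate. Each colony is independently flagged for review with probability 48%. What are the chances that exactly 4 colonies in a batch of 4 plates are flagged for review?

0.0610

Thinning: the colonies that are flagged for review themselves form a Poisson process with rate 0.48 × 4.1 = 1.968 per plate.
Over the interval, μ = 1.968 × 4 = 7.872 (a batch of 4 plates = 4 plates).
P(N = 4) = e^(−7.872) · 7.872^4/4! ≈ 0.0610.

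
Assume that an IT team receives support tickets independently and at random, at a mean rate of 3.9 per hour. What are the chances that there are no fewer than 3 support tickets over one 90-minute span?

Over the interval, μ = 3.9 × 1.5 = 5.85 (a 90-minute span = 1.5 hours).
P(N ≥ 3) = 1 − P(N ≤ 2) = 1 − Σ_{j=0}^{2} e^(−μ) μ^j/j! ≈ 0.9310.

0.9310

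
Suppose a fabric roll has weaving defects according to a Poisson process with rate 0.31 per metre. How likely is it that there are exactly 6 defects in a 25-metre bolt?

0.1296

Over the interval, μ = 0.31 × 25 = 7.75 (a 25-metre bolt = 25 metres).
P(N = 6) = e^(−μ) μ^6/6! = e^(−7.75) · 7.75^6/720 ≈ 0.1296.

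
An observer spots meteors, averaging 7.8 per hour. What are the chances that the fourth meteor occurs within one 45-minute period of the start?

Over the interval, μ = 7.8 × 0.75 = 5.85 (a 45-minute period = 0.75 hours).
The fourth arrival falls in the interval iff at least 4 events occur there: P(S_4 ≤ t) = P(N ≥ 4) = 1 − P(N ≤ 3) ≈ 0.8349.

0.8349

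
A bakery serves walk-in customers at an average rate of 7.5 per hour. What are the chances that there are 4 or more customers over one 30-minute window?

Over the interval, μ = 7.5 × 0.5 = 3.75 (a 30-minute window = 0.5 hours).
P(N ≥ 4) = 1 − P(N ≤ 3) = 1 − Σ_{j=0}^{3} e^(−μ) μ^j/j! ≈ 0.5162.

0.5162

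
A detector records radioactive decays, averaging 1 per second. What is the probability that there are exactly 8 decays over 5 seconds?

Over the interval, μ = 1 × 5 = 5 (5 seconds).
P(N = 8) = e^(−μ) μ^8/8! = e^(−5) · 5^8/40320 ≈ 0.0653.

0.0653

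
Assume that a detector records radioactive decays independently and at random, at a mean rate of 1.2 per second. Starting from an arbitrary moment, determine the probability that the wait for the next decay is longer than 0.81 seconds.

0.3783

The wait for the next event is exponential with rate λ = 1.2 per second.
P(T > 0.81) = e^(−λt) = e^(−1.2 × 0.81) = e^(−0.972) ≈ 0.3783.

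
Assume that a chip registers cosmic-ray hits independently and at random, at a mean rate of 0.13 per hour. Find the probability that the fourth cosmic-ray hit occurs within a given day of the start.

Over the interval, μ = 0.13 × 24 = 3.12 (a day = 24 hours).
The fourth arrival falls in the interval iff at least 4 events occur there: P(S_4 ≤ t) = P(N ≥ 4) = 1 − P(N ≤ 3) ≈ 0.3796.

0.3796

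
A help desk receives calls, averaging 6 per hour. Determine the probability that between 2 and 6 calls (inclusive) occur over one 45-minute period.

Over the interval, μ = 6 × 0.75 = 4.5 (a 45-minute period = 0.75 hours).
P(2 ≤ N ≤ 6) = Σ_{j=2}^{6} e^(−4.5) · 4.5^j/j! ≈ 0.7700.

0.7700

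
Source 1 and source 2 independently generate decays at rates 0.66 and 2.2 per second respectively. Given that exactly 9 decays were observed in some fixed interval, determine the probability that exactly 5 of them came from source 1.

0.0289

Given the total, each event is independently from source 1 with probability p = λ_1/(λ_1+λ_2) = 0.66/2.86 ≈ 0.2308.
So K ~ Binomial(9, 0.66/2.86): P(K = 5) = C(9,5) · (0.66/2.86)^5 · (2.2/2.86)^4 ≈ 0.0289.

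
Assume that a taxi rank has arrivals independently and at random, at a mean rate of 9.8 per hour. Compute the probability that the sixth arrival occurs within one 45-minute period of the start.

0.7417

Over the interval, μ = 9.8 × 0.75 = 7.35 (a 45-minute period = 0.75 hours).
The sixth arrival falls in the interval iff at least 6 events occur there: P(S_6 ≤ t) = P(N ≥ 6) = 1 − P(N ≤ 5) ≈ 0.7417.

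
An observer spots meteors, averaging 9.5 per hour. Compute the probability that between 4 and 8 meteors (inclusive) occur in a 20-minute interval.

0.3847

Over the interval, μ = 9.5 × 1/3 ≈ 3.16667 (a 20-minute interval = 1/3 hours).
P(4 ≤ N ≤ 8) = Σ_{j=4}^{8} e^(−3.16667) · 3.16667^j/j! ≈ 0.3847.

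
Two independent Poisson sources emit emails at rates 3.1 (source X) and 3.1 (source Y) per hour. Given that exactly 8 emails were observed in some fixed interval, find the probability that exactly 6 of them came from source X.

0.1094

Given the total, each event is independently from source X with probability p = λ_X/(λ_X+λ_Y) = 3.1/6.2 = 0.5000.
So K ~ Binomial(8, 3.1/6.2): P(K = 6) = C(8,6) · (3.1/6.2)^6 · (3.1/6.2)^2 ≈ 0.1094.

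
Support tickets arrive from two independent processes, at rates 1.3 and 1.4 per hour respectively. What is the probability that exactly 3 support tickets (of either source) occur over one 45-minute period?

0.1827

Independent Poisson processes superpose: combined rate λ = 1.3 + 1.4 = 2.7 per hour.
Over the interval, μ = 2.7 × 0.75 = 2.025 (a 45-minute period = 0.75 hours).
P(N = 3) = e^(−2.025) · 2.025^3/3! ≈ 0.1827.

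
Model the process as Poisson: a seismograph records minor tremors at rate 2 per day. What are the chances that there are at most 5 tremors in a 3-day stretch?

Over the interval, μ = 2 × 3 = 6 (a 3-day stretch = 3 days).
P(N ≤ 5) = Σ_{j=0}^{5} e^(−μ) μ^j/j! ≈ 0.4457.

0.4457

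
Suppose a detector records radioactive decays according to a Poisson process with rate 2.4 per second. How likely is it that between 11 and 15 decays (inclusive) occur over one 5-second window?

Over the interval, μ = 2.4 × 5 = 12 (a 5-second window = 5 seconds).
P(11 ≤ N ≤ 15) = Σ_{j=11}^{15} e^(−12) · 12^j/j! ≈ 0.4972.

0.4972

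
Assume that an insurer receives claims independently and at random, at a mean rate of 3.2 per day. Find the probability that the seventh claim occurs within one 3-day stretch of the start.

0.8426

Over the interval, μ = 3.2 × 3 = 9.6 (a 3-day stretch = 3 days).
The seventh arrival falls in the interval iff at least 7 events occur there: P(S_7 ≤ t) = P(N ≥ 7) = 1 − P(N ≤ 6) ≈ 0.8426.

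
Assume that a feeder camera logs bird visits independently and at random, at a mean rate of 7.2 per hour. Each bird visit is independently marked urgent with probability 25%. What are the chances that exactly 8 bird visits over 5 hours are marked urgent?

Thinning: the bird visits that are marked urgent themselves form a Poisson process with rate 0.25 × 7.2 = 1.8 per hour.
Over the interval, μ = 1.8 × 5 = 9 (5 hours).
P(N = 8) = e^(−9) · 9^8/8! ≈ 0.1318.

0.1318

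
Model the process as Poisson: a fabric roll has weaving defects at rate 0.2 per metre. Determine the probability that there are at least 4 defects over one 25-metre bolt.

0.7350

Over the interval, μ = 0.2 × 25 = 5 (a 25-metre bolt = 25 metres).
P(N ≥ 4) = 1 − P(N ≤ 3) = 1 − Σ_{j=0}^{3} e^(−μ) μ^j/j! ≈ 0.7350.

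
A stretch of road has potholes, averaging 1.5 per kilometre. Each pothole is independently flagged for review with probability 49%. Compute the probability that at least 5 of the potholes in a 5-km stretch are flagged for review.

Thinning: the potholes that are flagged for review themselves form a Poisson process with rate 0.49 × 1.5 = 0.735 per kilometre.
Over the interval, μ = 0.735 × 5 = 3.675 (a 5-km stretch = 5 kilometres).
P(N ≥ 5) = 1 − P(N ≤ 4) ≈ 0.3080.

0.3080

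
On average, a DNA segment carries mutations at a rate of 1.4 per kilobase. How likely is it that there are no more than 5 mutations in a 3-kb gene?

Over the interval, μ = 1.4 × 3 = 4.2 (a 3-kb gene = 3 kilobases).
P(N ≤ 5) = Σ_{j=0}^{5} e^(−μ) μ^j/j! ≈ 0.7531.

0.7531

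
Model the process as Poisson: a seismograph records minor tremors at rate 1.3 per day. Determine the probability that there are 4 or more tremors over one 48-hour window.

Over the interval, μ = 1.3 × 2 = 2.6 (a 48-hour window = 2 days).
P(N ≥ 4) = 1 − P(N ≤ 3) = 1 − Σ_{j=0}^{3} e^(−μ) μ^j/j! ≈ 0.2640.

0.2640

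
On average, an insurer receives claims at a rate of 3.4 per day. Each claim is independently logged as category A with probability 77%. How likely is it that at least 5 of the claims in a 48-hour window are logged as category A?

Thinning: the claims that are logged as category A themselves form a Poisson process with rate 0.77 × 3.4 = 2.618 per day.
Over the interval, μ = 2.618 × 2 = 5.236 (a 48-hour window = 2 days).
P(N ≥ 5) = 1 − P(N ≤ 4) ≈ 0.5999.

0.5999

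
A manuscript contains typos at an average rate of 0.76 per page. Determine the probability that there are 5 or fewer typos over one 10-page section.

0.2307

Over the interval, μ = 0.76 × 10 = 7.6 (a 10-page section = 10 pages).
P(N ≤ 5) = Σ_{j=0}^{5} e^(−μ) μ^j/j! ≈ 0.2307.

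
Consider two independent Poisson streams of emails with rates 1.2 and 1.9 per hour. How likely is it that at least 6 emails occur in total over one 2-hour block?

Independent Poisson processes superpose: combined rate λ = 1.2 + 1.9 = 3.1 per hour.
Over the interval, μ = 3.1 × 2 = 6.2 (a 2-hour block = 2 hours).
P(N ≥ 6) = 1 − P(N ≤ 5) ≈ 0.5859.

0.5859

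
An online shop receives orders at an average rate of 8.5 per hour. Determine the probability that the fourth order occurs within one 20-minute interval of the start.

0.3155

Over the interval, μ = 8.5 × 1/3 ≈ 2.83333 (a 20-minute interval = 1/3 hours).
The fourth arrival falls in the interval iff at least 4 events occur there: P(S_4 ≤ t) = P(N ≥ 4) = 1 − P(N ≤ 3) ≈ 0.3155.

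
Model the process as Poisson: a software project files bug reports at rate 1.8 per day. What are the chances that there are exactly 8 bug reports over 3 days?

0.0810

Over the interval, μ = 1.8 × 3 = 5.4 (3 days).
P(N = 8) = e^(−μ) μ^8/8! = e^(−5.4) · 5.4^8/40320 ≈ 0.0810.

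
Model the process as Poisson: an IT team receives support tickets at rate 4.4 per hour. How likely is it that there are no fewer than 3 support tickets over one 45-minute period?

0.6406

Over the interval, μ = 4.4 × 0.75 = 3.3 (a 45-minute period = 0.75 hours).
P(N ≥ 3) = 1 − P(N ≤ 2) = 1 − Σ_{j=0}^{2} e^(−μ) μ^j/j! ≈ 0.6406.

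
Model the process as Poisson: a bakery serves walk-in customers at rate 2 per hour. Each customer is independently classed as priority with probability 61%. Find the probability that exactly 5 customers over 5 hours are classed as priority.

Thinning: the customers that are classed as priority themselves form a Poisson process with rate 0.61 × 2 = 1.22 per hour.
Over the interval, μ = 1.22 × 5 = 6.1 (5 hours).
P(N = 5) = e^(−6.1) · 6.1^5/5! ≈ 0.1579.

0.1579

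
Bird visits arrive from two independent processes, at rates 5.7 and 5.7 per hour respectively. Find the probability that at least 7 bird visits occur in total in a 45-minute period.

0.7491

Independent Poisson processes superpose: combined rate λ = 5.7 + 5.7 = 11.4 per hour.
Over the interval, μ = 11.4 × 0.75 = 8.55 (a 45-minute period = 0.75 hours).
P(N ≥ 7) = 1 − P(N ≤ 6) ≈ 0.7491.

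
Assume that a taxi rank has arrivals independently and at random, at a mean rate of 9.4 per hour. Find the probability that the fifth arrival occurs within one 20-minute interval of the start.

Over the interval, μ = 9.4 × 1/3 ≈ 3.13333 (a 20-minute interval = 1/3 hours).
The fifth arrival falls in the interval iff at least 5 events occur there: P(S_5 ≤ t) = P(N ≥ 5) = 1 − P(N ≤ 4) ≈ 0.2076.

0.2076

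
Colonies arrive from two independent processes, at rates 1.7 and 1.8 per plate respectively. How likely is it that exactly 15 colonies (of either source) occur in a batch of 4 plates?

0.0989

Independent Poisson processes superpose: combined rate λ = 1.7 + 1.8 = 3.5 per plate.
Over the interval, μ = 3.5 × 4 = 14 (a batch of 4 plates = 4 plates).
P(N = 15) = e^(−14) · 14^15/15! ≈ 0.0989.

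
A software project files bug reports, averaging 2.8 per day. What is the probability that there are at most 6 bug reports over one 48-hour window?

0.6703

Over the interval, μ = 2.8 × 2 = 5.6 (a 48-hour window = 2 days).
P(N ≤ 6) = Σ_{j=0}^{6} e^(−μ) μ^j/j! ≈ 0.6703.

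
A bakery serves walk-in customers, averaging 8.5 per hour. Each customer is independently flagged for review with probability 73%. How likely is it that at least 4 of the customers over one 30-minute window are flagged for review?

0.3757

Thinning: the customers that are flagged for review themselves form a Poisson process with rate 0.73 × 8.5 = 6.205 per hour.
Over the interval, μ = 6.205 × 0.5 = 3.1025 (a 30-minute window = 0.5 hours).
P(N ≥ 4) = 1 − P(N ≤ 3) ≈ 0.3757.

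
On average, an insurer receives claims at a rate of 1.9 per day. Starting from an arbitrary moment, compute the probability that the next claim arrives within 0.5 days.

0.6133

Inter-arrival times are exponential with rate λ = 1.9 per day.
P(T ≤ 0.5) = 1 − e^(−λt) = 1 − e^(−1.9 × 0.5) = 1 − e^(−0.95) ≈ 0.6133.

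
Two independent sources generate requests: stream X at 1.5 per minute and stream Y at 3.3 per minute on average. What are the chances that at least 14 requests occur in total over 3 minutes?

0.5773

Independent Poisson processes superpose: combined rate λ = 1.5 + 3.3 = 4.8 per minute.
Over the interval, μ = 4.8 × 3 = 14.4 (3 minutes).
P(N ≥ 14) = 1 − P(N ≤ 13) ≈ 0.5773.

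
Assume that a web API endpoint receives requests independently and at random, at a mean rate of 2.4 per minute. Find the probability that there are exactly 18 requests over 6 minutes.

Over the interval, μ = 2.4 × 6 = 14.4 (6 minutes).
P(N = 18) = e^(−μ) μ^18/18! = e^(−14.4) · 14.4^18/6402373705728000 ≈ 0.0617.

0.0617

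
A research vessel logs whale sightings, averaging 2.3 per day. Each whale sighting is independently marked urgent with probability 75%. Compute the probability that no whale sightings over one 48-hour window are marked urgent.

0.0317

Thinning: the whale sightings that are marked urgent themselves form a Poisson process with rate 0.75 × 2.3 = 1.725 per day.
Over the interval, μ = 1.725 × 2 = 3.45 (a 48-hour window = 2 days).
P(N = 0) = e^(−3.45) · 3.45^0/0! ≈ 0.0317.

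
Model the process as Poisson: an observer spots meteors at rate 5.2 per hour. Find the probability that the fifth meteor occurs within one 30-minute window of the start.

Over the interval, μ = 5.2 × 0.5 = 2.6 (a 30-minute window = 0.5 hours).
The fifth arrival falls in the interval iff at least 5 events occur there: P(S_5 ≤ t) = P(N ≥ 5) = 1 − P(N ≤ 4) ≈ 0.1226.

0.1226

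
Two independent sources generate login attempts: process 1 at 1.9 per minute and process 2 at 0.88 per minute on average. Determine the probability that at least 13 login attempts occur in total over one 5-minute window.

Independent Poisson processes superpose: combined rate λ = 1.9 + 0.88 = 2.78 per minute.
Over the interval, μ = 2.78 × 5 = 13.9 (a 5-minute window = 5 minutes).
P(N ≥ 13) = 1 − P(N ≤ 12) ≈ 0.6316.

0.6316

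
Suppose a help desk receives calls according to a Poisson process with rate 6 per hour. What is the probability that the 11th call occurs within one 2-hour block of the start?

Over the interval, μ = 6 × 2 = 12 (a 2-hour block = 2 hours).
The 11th arrival falls in the interval iff at least 11 events occur there: P(S_11 ≤ t) = P(N ≥ 11) = 1 − P(N ≤ 10) ≈ 0.6528.

0.6528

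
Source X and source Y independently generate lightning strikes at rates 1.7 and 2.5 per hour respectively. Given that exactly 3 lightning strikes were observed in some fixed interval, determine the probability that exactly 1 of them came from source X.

0.4302

Given the total, each event is independently from source X with probability p = λ_X/(λ_X+λ_Y) = 1.7/4.2 ≈ 0.4048.
So K ~ Binomial(3, 1.7/4.2): P(K = 1) = C(3,1) · (1.7/4.2)^1 · (2.5/4.2)^2 ≈ 0.4302.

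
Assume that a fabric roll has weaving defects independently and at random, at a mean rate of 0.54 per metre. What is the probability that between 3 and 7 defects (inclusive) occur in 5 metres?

0.4998

Over the interval, μ = 0.54 × 5 = 2.7 (5 metres).
P(3 ≤ N ≤ 7) = Σ_{j=3}^{7} e^(−2.7) · 2.7^j/j! ≈ 0.4998.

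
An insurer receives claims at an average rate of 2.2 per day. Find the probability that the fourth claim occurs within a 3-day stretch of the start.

Over the interval, μ = 2.2 × 3 = 6.6 (a 3-day stretch = 3 days).
The fourth arrival falls in the interval iff at least 4 events occur there: P(S_4 ≤ t) = P(N ≥ 4) = 1 − P(N ≤ 3) ≈ 0.8948.

0.8948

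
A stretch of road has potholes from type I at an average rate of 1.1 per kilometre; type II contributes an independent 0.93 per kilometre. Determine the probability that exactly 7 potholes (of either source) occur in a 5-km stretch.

0.0860

Independent Poisson processes superpose: combined rate λ = 1.1 + 0.93 = 2.03 per kilometre.
Over the interval, μ = 2.03 × 5 = 10.15 (a 5-km stretch = 5 kilometres).
P(N = 7) = e^(−10.15) · 10.15^7/7! ≈ 0.0860.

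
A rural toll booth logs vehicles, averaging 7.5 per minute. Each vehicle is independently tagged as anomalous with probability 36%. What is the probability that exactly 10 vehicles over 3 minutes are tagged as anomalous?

Thinning: the vehicles that are tagged as anomalous themselves form a Poisson process with rate 0.36 × 7.5 = 2.7 per minute.
Over the interval, μ = 2.7 × 3 = 8.1 (3 minutes).
P(N = 10) = e^(−8.1) · 8.1^10/10! ≈ 0.1017.

0.1017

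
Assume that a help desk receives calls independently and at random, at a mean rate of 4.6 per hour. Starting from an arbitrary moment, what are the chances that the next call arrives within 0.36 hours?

Inter-arrival times are exponential with rate λ = 4.6 per hour.
P(T ≤ 0.36) = 1 − e^(−λt) = 1 − e^(−4.6 × 0.36) = 1 − e^(−1.656) ≈ 0.8091.

0.8091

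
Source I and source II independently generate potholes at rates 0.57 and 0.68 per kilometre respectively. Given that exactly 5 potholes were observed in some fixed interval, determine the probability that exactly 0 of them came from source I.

Given the total, each event is independently from source I with probability p = λ_I/(λ_I+λ_II) = 0.57/1.25 = 0.4560.
So K ~ Binomial(5, 0.57/1.25): P(K = 0) = C(5,0) · (0.57/1.25)^0 · (0.68/1.25)^5 ≈ 0.0476.

0.0476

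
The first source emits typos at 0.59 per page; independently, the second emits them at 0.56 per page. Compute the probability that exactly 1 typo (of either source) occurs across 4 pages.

0.0462

Independent Poisson processes superpose: combined rate λ = 0.59 + 0.56 = 1.15 per page.
Over the interval, μ = 1.15 × 4 = 4.6 (4 pages).
P(N = 1) = e^(−4.6) · 4.6^1/1! ≈ 0.0462.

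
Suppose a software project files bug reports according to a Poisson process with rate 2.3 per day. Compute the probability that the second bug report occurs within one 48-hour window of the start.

Over the interval, μ = 2.3 × 2 = 4.6 (a 48-hour window = 2 days).
The second arrival falls in the interval iff at least 2 events occur there: P(S_2 ≤ t) = P(N ≥ 2) = 1 − P(N ≤ 1) ≈ 0.9437.

0.9437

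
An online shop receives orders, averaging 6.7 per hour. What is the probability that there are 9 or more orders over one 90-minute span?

0.6728

Over the interval, μ = 6.7 × 1.5 = 10.05 (a 90-minute span = 1.5 hours).
P(N ≥ 9) = 1 − P(N ≤ 8) = 1 − Σ_{j=0}^{8} e^(−μ) μ^j/j! ≈ 0.6728.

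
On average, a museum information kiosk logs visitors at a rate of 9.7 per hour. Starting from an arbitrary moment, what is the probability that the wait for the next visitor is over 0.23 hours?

0.1074

The wait for the next event is exponential with rate λ = 9.7 per hour.
P(T > 0.23) = e^(−λt) = e^(−9.7 × 0.23) = e^(−2.231) ≈ 0.1074.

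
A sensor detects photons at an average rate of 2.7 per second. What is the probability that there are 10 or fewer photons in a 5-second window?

0.2112

Over the interval, μ = 2.7 × 5 = 13.5 (a 5-second window = 5 seconds).
P(N ≤ 10) = Σ_{j=0}^{10} e^(−μ) μ^j/j! ≈ 0.2112.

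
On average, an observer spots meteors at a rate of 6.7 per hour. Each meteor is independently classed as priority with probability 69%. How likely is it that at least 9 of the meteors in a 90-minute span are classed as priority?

0.2624

Thinning: the meteors that are classed as priority themselves form a Poisson process with rate 0.69 × 6.7 = 4.623 per hour.
Over the interval, μ = 4.623 × 1.5 = 6.9345 (a 90-minute span = 1.5 hours).
P(N ≥ 9) = 1 − P(N ≤ 8) ≈ 0.2624.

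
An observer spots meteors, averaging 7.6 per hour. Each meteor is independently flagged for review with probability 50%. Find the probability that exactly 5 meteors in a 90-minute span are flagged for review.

0.1678

Thinning: the meteors that are flagged for review themselves form a Poisson process with rate 0.5 × 7.6 = 3.8 per hour.
Over the interval, μ = 3.8 × 1.5 = 5.7 (a 90-minute span = 1.5 hours).
P(N = 5) = e^(−5.7) · 5.7^5/5! ≈ 0.1678.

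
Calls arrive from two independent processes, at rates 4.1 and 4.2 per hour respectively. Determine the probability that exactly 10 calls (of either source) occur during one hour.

Independent Poisson processes superpose: combined rate λ = 4.1 + 4.2 = 8.3 per hour.
So μ = 8.3.
P(N = 10) = e^(−8.3) · 8.3^10/10! ≈ 0.1063.

0.1063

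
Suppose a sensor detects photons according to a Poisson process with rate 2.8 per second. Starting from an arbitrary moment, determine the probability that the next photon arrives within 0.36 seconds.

Inter-arrival times are exponential with rate λ = 2.8 per second.
P(T ≤ 0.36) = 1 − e^(−λt) = 1 − e^(−2.8 × 0.36) = 1 − e^(−1.008) ≈ 0.6351.

0.6351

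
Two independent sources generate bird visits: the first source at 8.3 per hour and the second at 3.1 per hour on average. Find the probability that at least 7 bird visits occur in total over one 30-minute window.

Independent Poisson processes superpose: combined rate λ = 8.3 + 3.1 = 11.4 per hour.
Over the interval, μ = 11.4 × 0.5 = 5.7 (a 30-minute window = 0.5 hours).
P(N ≥ 7) = 1 − P(N ≤ 6) ≈ 0.3456.

0.3456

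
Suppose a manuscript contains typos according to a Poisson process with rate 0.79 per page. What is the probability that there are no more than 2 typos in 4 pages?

Over the interval, μ = 0.79 × 4 = 3.16 (4 pages).
P(N ≤ 2) = Σ_{j=0}^{2} e^(−μ) μ^j/j! ≈ 0.3883.

0.3883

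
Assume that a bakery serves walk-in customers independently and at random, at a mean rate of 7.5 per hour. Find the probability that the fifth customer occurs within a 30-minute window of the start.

Over the interval, μ = 7.5 × 0.5 = 3.75 (a 30-minute window = 0.5 hours).
The fifth arrival falls in the interval iff at least 5 events occur there: P(S_5 ≤ t) = P(N ≥ 5) = 1 − P(N ≤ 4) ≈ 0.3225.

0.3225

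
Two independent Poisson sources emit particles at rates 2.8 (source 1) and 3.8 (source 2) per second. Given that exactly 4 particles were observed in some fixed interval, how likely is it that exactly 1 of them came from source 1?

0.3239

Given the total, each event is independently from source 1 with probability p = λ_1/(λ_1+λ_2) = 2.8/6.6 ≈ 0.4242.
So K ~ Binomial(4, 2.8/6.6): P(K = 1) = C(4,1) · (2.8/6.6)^1 · (3.8/6.6)^3 ≈ 0.3239.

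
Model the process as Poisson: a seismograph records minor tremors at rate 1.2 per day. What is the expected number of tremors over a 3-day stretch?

3.6

E[N] = λt = 1.2 × 3 = 3.6 (a 3-day stretch = 3 days).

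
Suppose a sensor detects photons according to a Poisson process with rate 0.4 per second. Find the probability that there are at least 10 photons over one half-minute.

Over the interval, μ = 0.4 × 30 = 12 (a half-minute = 30 seconds).
P(N ≥ 10) = 1 − P(N ≤ 9) = 1 − Σ_{j=0}^{9} e^(−μ) μ^j/j! ≈ 0.7576.

0.7576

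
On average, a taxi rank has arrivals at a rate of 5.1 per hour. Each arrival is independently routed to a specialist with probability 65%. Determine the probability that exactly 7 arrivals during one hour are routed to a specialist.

Thinning: the arrivals that are routed to a specialist themselves form a Poisson process with rate 0.65 × 5.1 = 3.315 per hour.
So μ = 3.315.
P(N = 7) = e^(−3.315) · 3.315^7/7! ≈ 0.0317.

0.0317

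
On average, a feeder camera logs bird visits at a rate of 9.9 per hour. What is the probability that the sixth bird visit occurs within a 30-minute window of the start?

Over the interval, μ = 9.9 × 0.5 = 4.95 (a 30-minute window = 0.5 hours).
The sixth arrival falls in the interval iff at least 6 events occur there: P(S_6 ≤ t) = P(N ≥ 6) = 1 − P(N ≤ 5) ≈ 0.3753.

0.3753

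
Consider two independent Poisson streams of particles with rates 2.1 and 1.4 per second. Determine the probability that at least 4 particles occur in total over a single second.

Independent Poisson processes superpose: combined rate λ = 2.1 + 1.4 = 3.5 per second.
So μ = 3.5.
P(N ≥ 4) = 1 − P(N ≤ 3) ≈ 0.4634.

0.4634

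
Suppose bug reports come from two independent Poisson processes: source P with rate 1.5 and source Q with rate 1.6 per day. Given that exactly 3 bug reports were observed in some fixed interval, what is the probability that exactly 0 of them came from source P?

Given the total, each event is independently from source P with probability p = λ_P/(λ_P+λ_Q) = 1.5/3.1 ≈ 0.4839.
So K ~ Binomial(3, 1.5/3.1): P(K = 0) = C(3,0) · (1.5/3.1)^0 · (1.6/3.1)^3 ≈ 0.1375.

0.1375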